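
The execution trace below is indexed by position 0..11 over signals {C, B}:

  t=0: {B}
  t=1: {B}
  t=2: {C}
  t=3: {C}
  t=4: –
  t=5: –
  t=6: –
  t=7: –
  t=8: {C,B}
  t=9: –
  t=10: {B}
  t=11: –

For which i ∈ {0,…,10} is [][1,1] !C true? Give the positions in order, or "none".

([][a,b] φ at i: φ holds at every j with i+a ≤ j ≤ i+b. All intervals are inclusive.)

0, 3, 4, 5, 6, 8, 9, 10

Evaluate at each i in [0,10]:
  i=0: ✓ (all of [1,1])
  i=1: ✗ (fails at j=2)
  i=2: ✗ (fails at j=3)
  i=3: ✓ (all of [4,4])
  i=4: ✓ (all of [5,5])
  i=5: ✓ (all of [6,6])
  i=6: ✓ (all of [7,7])
  i=7: ✗ (fails at j=8)
  i=8: ✓ (all of [9,9])
  i=9: ✓ (all of [10,10])
  i=10: ✓ (all of [11,11])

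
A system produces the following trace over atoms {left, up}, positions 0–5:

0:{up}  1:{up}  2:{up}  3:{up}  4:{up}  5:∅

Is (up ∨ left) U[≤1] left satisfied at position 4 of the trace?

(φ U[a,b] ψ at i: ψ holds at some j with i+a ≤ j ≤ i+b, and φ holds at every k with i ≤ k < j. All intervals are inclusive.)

No

Need some j in [4,5] with left, and (up ∨ left) at every k in [4,j-1].
  j=4: left false.
  j=5: left false.
No j in the window works → until fails.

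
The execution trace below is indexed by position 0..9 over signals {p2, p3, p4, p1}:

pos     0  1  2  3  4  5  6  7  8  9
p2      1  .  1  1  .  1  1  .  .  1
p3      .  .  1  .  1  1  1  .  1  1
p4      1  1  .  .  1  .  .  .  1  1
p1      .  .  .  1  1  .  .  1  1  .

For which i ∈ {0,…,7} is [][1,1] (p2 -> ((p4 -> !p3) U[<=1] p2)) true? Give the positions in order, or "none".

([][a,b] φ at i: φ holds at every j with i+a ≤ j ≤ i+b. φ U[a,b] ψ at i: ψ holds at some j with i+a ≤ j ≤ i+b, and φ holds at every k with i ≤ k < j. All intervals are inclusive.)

Evaluate at each i in [0,7]:
  i=0: ✓ (all of [1,1])
  i=1: ✓ (all of [2,2])
  i=2: ✓ (all of [3,3])
  i=3: ✓ (all of [4,4])
  i=4: ✓ (all of [5,5])
  i=5: ✓ (all of [6,6])
  i=6: ✓ (all of [7,7])
  i=7: ✓ (all of [8,8])

0, 1, 2, 3, 4, 5, 6, 7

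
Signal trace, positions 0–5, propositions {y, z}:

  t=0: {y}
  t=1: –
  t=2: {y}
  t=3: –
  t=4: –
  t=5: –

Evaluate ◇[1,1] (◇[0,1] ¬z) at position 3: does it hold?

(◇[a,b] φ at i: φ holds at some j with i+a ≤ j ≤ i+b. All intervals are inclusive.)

Yes

Check ◇[0,1] ¬z at each j in [4,4]:
  j=4: holds (witness at 4)
Found at j=4 → formula holds.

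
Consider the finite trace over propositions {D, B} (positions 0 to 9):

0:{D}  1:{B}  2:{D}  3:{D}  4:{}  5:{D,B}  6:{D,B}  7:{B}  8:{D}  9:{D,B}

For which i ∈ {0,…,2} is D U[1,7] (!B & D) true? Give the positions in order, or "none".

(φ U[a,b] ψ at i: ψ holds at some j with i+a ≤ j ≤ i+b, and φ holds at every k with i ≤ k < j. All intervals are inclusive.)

Evaluate at each i in [0,2]:
  i=0: ✗ (lhs fails at k=1 before rhs at j=2)
  i=1: ✗ (lhs fails at k=1 before rhs at j=2)
  i=2: ✓ (rhs at j=3; lhs holds on [2,2])

2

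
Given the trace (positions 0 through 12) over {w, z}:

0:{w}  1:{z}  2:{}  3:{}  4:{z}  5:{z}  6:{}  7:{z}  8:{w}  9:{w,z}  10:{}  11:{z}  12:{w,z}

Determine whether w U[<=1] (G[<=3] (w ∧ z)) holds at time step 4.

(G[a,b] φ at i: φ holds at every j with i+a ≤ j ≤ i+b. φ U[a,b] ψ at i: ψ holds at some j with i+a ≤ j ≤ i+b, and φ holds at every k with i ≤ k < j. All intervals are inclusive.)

False

Need some j in [4,5] with G[<=3] (w ∧ z), and w at every k in [4,j-1].
  j=4: G[<=3] (w ∧ z) — fails at 4.
  j=5: G[<=3] (w ∧ z) — fails at 5.
No j in the window works → until fails.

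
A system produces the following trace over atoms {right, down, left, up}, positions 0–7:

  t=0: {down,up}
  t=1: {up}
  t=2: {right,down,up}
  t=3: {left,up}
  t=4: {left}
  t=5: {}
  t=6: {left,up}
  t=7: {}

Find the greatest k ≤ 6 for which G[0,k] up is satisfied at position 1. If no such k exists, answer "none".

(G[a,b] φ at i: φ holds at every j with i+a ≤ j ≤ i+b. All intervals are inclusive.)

2

up must hold from j=1 onward; find where it first fails.
  j=1: holds
  j=2: holds
  j=3: holds
  j=4: fails
Holds on [1,3], so largest k = 2.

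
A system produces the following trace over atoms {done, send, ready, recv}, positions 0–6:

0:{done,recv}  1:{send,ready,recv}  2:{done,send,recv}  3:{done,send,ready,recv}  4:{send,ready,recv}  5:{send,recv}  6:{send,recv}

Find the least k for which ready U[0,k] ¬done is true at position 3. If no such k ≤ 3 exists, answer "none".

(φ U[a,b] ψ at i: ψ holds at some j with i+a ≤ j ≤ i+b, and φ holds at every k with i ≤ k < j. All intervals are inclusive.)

1

Need earliest j ≥ 3 with ¬done, and ready at every k in [3,j-1].
  j=3: rhs fails.
  j=4: rhs holds; lhs holds on [3,3]. k = 1.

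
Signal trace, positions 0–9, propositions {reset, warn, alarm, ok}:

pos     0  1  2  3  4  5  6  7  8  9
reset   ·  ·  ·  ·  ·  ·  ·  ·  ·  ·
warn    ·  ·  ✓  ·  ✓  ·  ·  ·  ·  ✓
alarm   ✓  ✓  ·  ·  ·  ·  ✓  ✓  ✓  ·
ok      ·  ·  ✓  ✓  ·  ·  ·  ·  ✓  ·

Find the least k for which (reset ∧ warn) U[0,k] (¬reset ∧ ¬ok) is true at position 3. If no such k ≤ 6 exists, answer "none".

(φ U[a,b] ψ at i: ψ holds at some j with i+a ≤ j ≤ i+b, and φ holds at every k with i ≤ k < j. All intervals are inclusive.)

none

Need earliest j ≥ 3 with (¬reset ∧ ¬ok), and (reset ∧ warn) at every k in [3,j-1].
  j=3: rhs fails.
  j=4: rhs holds but lhs fails at k=3.
  j=5: rhs holds but lhs fails at k=3.
  j=6: rhs holds but lhs fails at k=3.
  j=7: rhs holds but lhs fails at k=3.
  j=8: rhs fails.
  j=9: rhs holds but lhs fails at k=3.
No witness within the range → none.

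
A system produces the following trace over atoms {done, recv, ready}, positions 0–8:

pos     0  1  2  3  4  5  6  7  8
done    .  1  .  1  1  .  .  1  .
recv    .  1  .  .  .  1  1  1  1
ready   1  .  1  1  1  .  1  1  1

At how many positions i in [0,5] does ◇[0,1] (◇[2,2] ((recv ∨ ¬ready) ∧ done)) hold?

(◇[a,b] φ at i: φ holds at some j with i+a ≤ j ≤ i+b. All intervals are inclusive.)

2

Evaluate at each i in [0,5]:
  i=0: ✗ (none in [0,1])
  i=1: ✗ (none in [1,2])
  i=2: ✗ (none in [2,3])
  i=3: ✗ (none in [3,4])
  i=4: ✓ (witness j=5)
  i=5: ✓ (witness j=5)
Positions where it holds: {4, 5} → 2.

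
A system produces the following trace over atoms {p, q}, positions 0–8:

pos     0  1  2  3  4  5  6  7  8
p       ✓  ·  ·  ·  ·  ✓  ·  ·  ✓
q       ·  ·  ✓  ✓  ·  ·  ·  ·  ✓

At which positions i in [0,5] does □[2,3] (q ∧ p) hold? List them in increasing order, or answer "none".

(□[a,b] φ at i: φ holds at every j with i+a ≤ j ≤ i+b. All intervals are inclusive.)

none

Evaluate at each i in [0,5]:
  i=0: ✗ (fails at j=2)
  i=1: ✗ (fails at j=3)
  i=2: ✗ (fails at j=4)
  i=3: ✗ (fails at j=5)
  i=4: ✗ (fails at j=6)
  i=5: ✗ (fails at j=7)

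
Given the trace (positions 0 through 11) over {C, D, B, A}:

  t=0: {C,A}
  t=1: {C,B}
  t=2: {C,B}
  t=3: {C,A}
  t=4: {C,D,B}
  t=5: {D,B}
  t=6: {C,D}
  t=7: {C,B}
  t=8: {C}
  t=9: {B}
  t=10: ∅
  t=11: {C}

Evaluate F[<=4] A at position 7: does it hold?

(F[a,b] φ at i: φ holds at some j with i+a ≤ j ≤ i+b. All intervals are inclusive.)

Check A at each j in [7,11]:
  j=7: false
  j=8: false
  j=9: false
  j=10: false
  j=11: false
No position in the window satisfies it → formula fails.

Does not hold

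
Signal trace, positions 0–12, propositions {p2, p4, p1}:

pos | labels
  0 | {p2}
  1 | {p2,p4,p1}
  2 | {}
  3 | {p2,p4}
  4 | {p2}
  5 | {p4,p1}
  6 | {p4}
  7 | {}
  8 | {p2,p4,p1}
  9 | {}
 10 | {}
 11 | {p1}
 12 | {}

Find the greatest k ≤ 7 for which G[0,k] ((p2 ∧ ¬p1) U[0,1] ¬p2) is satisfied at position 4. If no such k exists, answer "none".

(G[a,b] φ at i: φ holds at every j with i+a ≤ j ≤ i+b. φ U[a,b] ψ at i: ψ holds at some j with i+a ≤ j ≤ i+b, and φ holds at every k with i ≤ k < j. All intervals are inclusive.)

((p2 ∧ ¬p1) U[0,1] ¬p2) must hold from j=4 onward; find where it first fails.
  j=4: holds
  j=5: holds
  j=6: holds
  j=7: holds
  j=8: fails
Holds on [4,7], so largest k = 3.

3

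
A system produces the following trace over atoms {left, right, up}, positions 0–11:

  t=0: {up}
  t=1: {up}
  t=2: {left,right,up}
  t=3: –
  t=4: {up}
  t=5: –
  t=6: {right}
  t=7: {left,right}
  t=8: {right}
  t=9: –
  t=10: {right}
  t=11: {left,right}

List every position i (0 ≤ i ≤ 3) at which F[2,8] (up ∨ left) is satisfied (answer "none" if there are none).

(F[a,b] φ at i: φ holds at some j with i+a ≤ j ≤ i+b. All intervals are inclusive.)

Evaluate at each i in [0,3]:
  i=0: ✓ (witness j=2)
  i=1: ✓ (witness j=4)
  i=2: ✓ (witness j=4)
  i=3: ✓ (witness j=7)

0, 1, 2, 3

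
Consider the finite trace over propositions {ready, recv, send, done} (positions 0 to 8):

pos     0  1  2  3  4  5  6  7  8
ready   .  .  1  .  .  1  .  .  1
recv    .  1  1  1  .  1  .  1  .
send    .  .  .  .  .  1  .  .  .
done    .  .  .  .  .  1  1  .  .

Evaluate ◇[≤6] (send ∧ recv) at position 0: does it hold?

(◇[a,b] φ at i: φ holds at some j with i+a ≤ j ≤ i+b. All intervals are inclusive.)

Check (send ∧ recv) at each j in [0,6]:
  j=0: false
  j=1: false
  j=2: false
  j=3: false
  j=4: false
  j=5: true
  j=6: false
Found at j=5 → formula holds.

Holds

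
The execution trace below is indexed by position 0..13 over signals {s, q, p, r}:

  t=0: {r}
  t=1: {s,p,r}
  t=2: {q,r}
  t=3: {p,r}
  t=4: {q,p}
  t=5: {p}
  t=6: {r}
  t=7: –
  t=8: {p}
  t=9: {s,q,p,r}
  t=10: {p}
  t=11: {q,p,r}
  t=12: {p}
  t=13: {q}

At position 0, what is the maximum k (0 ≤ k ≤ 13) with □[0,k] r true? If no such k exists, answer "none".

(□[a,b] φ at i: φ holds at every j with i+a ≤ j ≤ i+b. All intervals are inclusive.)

3

r must hold from j=0 onward; find where it first fails.
  j=0: holds
  j=1: holds
  j=2: holds
  j=3: holds
  j=4: fails
Holds on [0,3], so largest k = 3.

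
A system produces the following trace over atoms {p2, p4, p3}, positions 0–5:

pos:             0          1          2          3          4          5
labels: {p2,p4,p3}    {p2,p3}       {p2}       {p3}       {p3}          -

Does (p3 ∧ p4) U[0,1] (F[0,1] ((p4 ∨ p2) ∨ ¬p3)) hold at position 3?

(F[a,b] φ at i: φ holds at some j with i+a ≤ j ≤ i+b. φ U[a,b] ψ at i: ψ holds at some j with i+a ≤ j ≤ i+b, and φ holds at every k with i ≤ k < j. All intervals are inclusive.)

False

Need some j in [3,4] with F[0,1] ((p4 ∨ p2) ∨ ¬p3), and (p3 ∧ p4) at every k in [3,j-1].
  j=3: F[0,1] ((p4 ∨ p2) ∨ ¬p3) — fails (none in [3,4]).
  j=4: F[0,1] ((p4 ∨ p2) ∨ ¬p3) holds, but (p3 ∧ p4) fails at k=3 → not this j.
No j in the window works → until fails.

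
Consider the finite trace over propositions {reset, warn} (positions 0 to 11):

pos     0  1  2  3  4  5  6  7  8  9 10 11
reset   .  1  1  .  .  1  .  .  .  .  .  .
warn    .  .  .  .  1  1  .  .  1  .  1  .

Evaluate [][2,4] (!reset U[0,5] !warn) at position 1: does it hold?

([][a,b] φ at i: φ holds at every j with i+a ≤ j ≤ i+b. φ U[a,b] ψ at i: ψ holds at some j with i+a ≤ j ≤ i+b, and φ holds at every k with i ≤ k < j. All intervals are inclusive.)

Does not hold

Check (!reset U[0,5] !warn) at every j in [3,5]:
  j=3: holds
  j=4: fails
  j=5: fails
Fails at j=4 → formula fails.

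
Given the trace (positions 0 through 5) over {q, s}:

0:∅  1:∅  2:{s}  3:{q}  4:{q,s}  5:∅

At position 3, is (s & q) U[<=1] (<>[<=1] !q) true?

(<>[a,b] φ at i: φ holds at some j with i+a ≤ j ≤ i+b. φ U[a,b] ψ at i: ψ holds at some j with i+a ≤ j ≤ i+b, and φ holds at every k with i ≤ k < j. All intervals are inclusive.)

Need some j in [3,4] with <>[<=1] !q, and (s & q) at every k in [3,j-1].
  j=3: <>[<=1] !q — fails (none in [3,4]).
  j=4: <>[<=1] !q holds, but (s & q) fails at k=3 → not this j.
No j in the window works → until fails.

No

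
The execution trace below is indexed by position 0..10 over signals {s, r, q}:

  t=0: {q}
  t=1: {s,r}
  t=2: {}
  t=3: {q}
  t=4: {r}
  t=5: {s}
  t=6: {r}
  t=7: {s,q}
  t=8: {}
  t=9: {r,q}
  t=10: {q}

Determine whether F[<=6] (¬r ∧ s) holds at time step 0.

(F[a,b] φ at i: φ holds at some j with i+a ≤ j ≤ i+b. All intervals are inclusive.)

Holds

Check (¬r ∧ s) at each j in [0,6]:
  j=0: false
  j=1: false
  j=2: false
  j=3: false
  j=4: false
  j=5: true
  j=6: false
Found at j=5 → formula holds.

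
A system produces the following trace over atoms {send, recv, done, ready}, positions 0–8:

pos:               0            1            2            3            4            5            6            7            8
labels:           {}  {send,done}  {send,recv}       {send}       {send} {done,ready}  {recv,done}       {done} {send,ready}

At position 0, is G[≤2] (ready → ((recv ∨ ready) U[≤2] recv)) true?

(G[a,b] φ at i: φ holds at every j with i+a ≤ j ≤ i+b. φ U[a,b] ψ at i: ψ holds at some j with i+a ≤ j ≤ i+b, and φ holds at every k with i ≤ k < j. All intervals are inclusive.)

Check (ready → ((recv ∨ ready) U[≤2] recv)) at every j in [0,2]:
  j=0: antecedent false → ✓
  j=1: antecedent false → ✓
  j=2: antecedent false → ✓
All positions satisfy it → formula holds.

True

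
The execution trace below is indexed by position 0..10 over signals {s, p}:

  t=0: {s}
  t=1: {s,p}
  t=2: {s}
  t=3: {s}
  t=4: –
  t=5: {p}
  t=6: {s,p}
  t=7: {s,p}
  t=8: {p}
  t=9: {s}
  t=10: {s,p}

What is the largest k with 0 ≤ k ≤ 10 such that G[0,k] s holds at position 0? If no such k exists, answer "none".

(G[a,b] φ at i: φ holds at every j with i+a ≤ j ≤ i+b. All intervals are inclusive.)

3

s must hold from j=0 onward; find where it first fails.
  j=0: holds
  j=1: holds
  j=2: holds
  j=3: holds
  j=4: fails
Holds on [0,3], so largest k = 3.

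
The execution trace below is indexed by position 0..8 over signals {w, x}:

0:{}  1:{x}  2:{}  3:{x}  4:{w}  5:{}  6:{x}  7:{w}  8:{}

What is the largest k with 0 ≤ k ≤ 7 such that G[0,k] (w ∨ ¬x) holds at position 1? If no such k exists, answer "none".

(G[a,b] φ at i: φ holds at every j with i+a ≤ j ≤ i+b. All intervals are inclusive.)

none

(w ∨ ¬x) must hold from j=1 onward; find where it first fails.
  j=1: fails → no k works.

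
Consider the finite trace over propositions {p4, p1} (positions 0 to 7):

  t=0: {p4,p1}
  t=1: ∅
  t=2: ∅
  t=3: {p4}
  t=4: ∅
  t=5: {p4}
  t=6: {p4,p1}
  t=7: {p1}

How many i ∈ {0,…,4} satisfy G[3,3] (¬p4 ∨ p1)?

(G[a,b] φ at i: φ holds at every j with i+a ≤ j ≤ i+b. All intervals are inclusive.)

3

Evaluate at each i in [0,4]:
  i=0: ✗ (fails at j=3)
  i=1: ✓ (all of [4,4])
  i=2: ✗ (fails at j=5)
  i=3: ✓ (all of [6,6])
  i=4: ✓ (all of [7,7])
Positions where it holds: {1, 3, 4} → 3.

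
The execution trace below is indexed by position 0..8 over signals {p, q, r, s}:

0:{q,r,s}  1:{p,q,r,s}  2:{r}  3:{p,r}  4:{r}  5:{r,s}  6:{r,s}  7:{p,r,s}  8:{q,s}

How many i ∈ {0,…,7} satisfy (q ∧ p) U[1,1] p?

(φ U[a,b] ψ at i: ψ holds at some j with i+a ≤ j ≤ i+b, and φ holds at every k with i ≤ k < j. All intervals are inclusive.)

Evaluate at each i in [0,7]:
  i=0: ✗ (lhs fails at k=0 before rhs at j=1)
  i=1: ✗ (no rhs in [2,2])
  i=2: ✗ (lhs fails at k=2 before rhs at j=3)
  i=3: ✗ (no rhs in [4,4])
  i=4: ✗ (no rhs in [5,5])
  i=5: ✗ (no rhs in [6,6])
  i=6: ✗ (lhs fails at k=6 before rhs at j=7)
  i=7: ✗ (no rhs in [8,8])
Positions where it holds: {} → 0.

0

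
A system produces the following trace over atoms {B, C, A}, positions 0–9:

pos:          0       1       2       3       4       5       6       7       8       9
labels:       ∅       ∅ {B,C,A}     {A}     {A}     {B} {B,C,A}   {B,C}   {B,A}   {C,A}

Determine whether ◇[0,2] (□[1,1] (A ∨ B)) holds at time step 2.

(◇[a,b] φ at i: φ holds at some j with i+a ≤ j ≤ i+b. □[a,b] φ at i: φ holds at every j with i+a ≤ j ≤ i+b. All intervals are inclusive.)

Holds

Check □[1,1] (A ∨ B) at each j in [2,4]:
  j=2: holds on [3,3]
  j=3: holds on [4,4]
  j=4: holds on [5,5]
Found at j=2 → formula holds.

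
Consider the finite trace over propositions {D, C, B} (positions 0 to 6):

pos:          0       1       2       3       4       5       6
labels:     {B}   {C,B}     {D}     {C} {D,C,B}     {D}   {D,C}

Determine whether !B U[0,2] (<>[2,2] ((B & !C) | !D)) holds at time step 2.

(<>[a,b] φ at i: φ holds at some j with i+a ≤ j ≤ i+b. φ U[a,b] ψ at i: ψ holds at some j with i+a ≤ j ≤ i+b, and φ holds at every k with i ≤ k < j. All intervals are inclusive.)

Does not hold

Need some j in [2,4] with <>[2,2] ((B & !C) | !D), and !B at every k in [2,j-1].
  j=2: <>[2,2] ((B & !C) | !D) — fails (none in [4,4]).
  j=3: <>[2,2] ((B & !C) | !D) — fails (none in [5,5]).
  j=4: <>[2,2] ((B & !C) | !D) — fails (none in [6,6]).
No j in the window works → until fails.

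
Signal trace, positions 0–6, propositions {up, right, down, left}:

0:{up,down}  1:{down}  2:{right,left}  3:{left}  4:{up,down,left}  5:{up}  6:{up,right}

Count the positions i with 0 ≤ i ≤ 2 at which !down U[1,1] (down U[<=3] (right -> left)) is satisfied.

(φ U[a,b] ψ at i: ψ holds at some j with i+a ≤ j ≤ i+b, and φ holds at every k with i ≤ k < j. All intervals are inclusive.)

1

Evaluate at each i in [0,2]:
  i=0: ✗ (lhs fails at k=0 before rhs at j=1)
  i=1: ✗ (lhs fails at k=1 before rhs at j=2)
  i=2: ✓ (rhs at j=3; lhs holds on [2,2])
Positions where it holds: {2} → 1.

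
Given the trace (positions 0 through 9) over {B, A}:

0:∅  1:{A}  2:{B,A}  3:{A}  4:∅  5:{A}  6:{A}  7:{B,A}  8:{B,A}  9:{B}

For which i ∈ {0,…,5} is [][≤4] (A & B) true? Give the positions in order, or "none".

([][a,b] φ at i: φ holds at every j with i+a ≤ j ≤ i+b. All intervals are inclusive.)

none

Evaluate at each i in [0,5]:
  i=0: ✗ (fails at j=0)
  i=1: ✗ (fails at j=1)
  i=2: ✗ (fails at j=3)
  i=3: ✗ (fails at j=3)
  i=4: ✗ (fails at j=4)
  i=5: ✗ (fails at j=5)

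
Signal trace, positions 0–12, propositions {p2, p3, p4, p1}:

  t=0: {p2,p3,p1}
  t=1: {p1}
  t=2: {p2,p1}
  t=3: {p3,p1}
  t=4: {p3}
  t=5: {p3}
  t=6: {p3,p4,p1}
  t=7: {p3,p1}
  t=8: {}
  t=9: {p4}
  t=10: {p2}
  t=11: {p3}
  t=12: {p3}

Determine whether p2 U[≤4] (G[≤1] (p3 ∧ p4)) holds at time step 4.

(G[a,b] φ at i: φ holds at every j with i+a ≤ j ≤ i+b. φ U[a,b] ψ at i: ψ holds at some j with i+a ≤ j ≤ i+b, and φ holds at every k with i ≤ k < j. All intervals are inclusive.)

Does not hold

Need some j in [4,8] with G[≤1] (p3 ∧ p4), and p2 at every k in [4,j-1].
  j=4: G[≤1] (p3 ∧ p4) — fails at 4.
  j=5: G[≤1] (p3 ∧ p4) — fails at 5.
  j=6: G[≤1] (p3 ∧ p4) — fails at 7.
  j=7: G[≤1] (p3 ∧ p4) — fails at 7.
  j=8: G[≤1] (p3 ∧ p4) — fails at 8.
No j in the window works → until fails.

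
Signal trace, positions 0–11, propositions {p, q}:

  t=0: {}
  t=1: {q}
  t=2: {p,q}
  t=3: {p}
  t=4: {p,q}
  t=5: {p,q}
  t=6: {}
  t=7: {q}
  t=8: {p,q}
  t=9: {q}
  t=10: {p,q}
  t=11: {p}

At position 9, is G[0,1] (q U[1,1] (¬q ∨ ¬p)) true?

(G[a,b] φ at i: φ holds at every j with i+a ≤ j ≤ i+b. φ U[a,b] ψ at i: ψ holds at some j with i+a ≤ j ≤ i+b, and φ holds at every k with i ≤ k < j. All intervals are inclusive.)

Check (q U[1,1] (¬q ∨ ¬p)) at every j in [9,10]:
  j=9: fails
  j=10: holds
Fails at j=9 → formula fails.

No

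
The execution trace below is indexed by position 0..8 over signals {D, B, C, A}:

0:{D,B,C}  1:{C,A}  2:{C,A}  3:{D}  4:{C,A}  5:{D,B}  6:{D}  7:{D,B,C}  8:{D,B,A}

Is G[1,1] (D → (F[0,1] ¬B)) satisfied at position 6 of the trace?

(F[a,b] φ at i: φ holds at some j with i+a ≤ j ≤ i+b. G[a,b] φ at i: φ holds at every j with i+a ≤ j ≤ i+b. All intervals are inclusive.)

Does not hold

Check (D → (F[0,1] ¬B)) at every j in [7,7]:
  j=7: antecedent true; consequent fails (none in [7,8]) → ✗
Fails at j=7 → formula fails.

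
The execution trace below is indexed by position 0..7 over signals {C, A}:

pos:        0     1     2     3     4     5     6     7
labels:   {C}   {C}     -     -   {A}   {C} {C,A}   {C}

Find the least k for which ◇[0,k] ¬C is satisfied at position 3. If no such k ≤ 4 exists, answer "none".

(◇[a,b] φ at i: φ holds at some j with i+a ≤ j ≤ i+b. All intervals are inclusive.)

0

Scan j = 3,4,… for ¬C:
  j=3: holds
First hit at j=3, so smallest k = 3-3 = 0.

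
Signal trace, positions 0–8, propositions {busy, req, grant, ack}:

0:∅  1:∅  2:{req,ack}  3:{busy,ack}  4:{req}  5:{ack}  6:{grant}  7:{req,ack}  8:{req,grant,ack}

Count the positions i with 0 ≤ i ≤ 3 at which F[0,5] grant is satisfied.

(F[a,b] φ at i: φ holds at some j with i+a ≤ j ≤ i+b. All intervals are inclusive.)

3

Evaluate at each i in [0,3]:
  i=0: ✗ (none in [0,5])
  i=1: ✓ (witness j=6)
  i=2: ✓ (witness j=6)
  i=3: ✓ (witness j=6)
Positions where it holds: {1, 2, 3} → 3.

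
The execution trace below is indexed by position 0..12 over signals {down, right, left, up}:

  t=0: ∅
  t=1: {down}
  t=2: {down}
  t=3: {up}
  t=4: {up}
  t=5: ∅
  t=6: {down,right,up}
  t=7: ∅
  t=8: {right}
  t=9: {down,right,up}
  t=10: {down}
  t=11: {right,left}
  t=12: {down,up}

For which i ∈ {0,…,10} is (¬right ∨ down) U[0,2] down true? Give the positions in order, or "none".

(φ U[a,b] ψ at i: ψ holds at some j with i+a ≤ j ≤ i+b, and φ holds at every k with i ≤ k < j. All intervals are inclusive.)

Evaluate at each i in [0,10]:
  i=0: ✓ (rhs at j=1; lhs holds on [0,0])
  i=1: ✓ (rhs at j=1)
  i=2: ✓ (rhs at j=2)
  i=3: ✗ (no rhs in [3,5])
  i=4: ✓ (rhs at j=6; lhs holds on [4,5])
  i=5: ✓ (rhs at j=6; lhs holds on [5,5])
  i=6: ✓ (rhs at j=6)
  i=7: ✗ (lhs fails at k=8 before rhs at j=9)
  i=8: ✗ (lhs fails at k=8 before rhs at j=9)
  i=9: ✓ (rhs at j=9)
  i=10: ✓ (rhs at j=10)

0, 1, 2, 4, 5, 6, 9, 10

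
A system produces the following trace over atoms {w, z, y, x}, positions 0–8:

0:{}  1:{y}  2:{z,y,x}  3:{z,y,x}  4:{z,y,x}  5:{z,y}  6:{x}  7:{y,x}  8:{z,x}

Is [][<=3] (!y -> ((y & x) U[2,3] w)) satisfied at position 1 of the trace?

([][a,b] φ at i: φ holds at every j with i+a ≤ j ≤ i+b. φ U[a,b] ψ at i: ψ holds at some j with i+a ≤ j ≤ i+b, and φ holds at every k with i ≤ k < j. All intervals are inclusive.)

Check (!y -> ((y & x) U[2,3] w)) at every j in [1,4]:
  j=1: antecedent false → ✓
  j=2: antecedent false → ✓
  j=3: antecedent false → ✓
  j=4: antecedent false → ✓
All positions satisfy it → formula holds.

Yes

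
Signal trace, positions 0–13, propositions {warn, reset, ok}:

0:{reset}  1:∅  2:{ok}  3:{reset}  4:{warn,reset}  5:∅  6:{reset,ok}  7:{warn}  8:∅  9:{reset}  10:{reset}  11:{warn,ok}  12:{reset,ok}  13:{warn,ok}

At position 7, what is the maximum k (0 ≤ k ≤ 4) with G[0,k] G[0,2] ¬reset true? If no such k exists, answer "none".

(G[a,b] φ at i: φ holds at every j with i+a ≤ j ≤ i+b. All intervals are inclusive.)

G[0,2] ¬reset must hold from j=7 onward; find where it first fails.
  j=7: fails → no k works.

none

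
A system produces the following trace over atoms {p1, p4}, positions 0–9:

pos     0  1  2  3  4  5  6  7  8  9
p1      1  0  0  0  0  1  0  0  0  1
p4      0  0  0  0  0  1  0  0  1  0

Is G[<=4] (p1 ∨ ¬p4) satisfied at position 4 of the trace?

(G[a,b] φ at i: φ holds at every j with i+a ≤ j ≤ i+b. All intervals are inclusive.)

Does not hold

Check (p1 ∨ ¬p4) at every j in [4,8]:
  j=4: true
  j=5: true
  j=6: true
  j=7: true
  j=8: false
Fails at j=8 → formula fails.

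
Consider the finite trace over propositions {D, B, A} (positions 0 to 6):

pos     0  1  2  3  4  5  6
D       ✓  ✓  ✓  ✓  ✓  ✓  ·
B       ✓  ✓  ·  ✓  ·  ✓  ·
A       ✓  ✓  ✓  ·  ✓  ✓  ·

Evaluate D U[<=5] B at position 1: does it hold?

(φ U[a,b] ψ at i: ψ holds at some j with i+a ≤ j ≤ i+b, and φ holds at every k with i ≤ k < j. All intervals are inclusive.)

Need some j in [1,6] with B, and D at every k in [1,j-1].
  j=1: B holds; no prefix to check → satisfied.

True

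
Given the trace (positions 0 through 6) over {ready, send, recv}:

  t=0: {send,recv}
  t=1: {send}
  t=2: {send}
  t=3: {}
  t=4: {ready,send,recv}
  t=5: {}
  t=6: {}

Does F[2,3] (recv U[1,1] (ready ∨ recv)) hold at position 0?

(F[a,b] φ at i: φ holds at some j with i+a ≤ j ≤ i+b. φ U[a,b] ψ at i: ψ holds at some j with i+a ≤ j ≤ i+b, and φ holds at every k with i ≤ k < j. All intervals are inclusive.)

False

Check (recv U[1,1] (ready ∨ recv)) at each j in [2,3]:
  j=2: fails
  j=3: fails
No position in the window satisfies it → formula fails.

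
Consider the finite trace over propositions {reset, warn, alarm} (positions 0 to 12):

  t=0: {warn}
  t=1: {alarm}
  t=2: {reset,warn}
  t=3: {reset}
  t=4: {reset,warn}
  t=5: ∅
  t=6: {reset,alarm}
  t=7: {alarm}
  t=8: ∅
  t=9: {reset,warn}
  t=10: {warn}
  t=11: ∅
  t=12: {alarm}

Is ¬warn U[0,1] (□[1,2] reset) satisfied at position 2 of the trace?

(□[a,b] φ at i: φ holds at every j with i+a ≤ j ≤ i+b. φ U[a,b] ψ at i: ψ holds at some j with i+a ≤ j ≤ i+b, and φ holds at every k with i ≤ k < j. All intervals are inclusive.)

Need some j in [2,3] with □[1,2] reset, and ¬warn at every k in [2,j-1].
  j=2: □[1,2] reset holds; no prefix to check → satisfied.

True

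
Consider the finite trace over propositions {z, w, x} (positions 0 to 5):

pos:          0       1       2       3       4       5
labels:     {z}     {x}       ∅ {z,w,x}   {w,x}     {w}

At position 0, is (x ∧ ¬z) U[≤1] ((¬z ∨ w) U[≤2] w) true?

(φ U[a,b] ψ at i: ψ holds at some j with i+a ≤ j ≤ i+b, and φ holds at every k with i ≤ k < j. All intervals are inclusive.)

Need some j in [0,1] with ((¬z ∨ w) U[≤2] w), and (x ∧ ¬z) at every k in [0,j-1].
  j=0: ((¬z ∨ w) U[≤2] w) — fails.
  j=1: ((¬z ∨ w) U[≤2] w) holds, but (x ∧ ¬z) fails at k=0 → not this j.
No j in the window works → until fails.

False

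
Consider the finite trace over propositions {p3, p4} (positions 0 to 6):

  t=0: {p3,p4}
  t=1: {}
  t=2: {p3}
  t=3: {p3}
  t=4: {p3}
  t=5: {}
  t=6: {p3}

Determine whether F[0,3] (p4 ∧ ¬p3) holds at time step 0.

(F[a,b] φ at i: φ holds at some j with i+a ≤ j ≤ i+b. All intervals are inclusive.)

No

Check (p4 ∧ ¬p3) at each j in [0,3]:
  j=0: false
  j=1: false
  j=2: false
  j=3: false
No position in the window satisfies it → formula fails.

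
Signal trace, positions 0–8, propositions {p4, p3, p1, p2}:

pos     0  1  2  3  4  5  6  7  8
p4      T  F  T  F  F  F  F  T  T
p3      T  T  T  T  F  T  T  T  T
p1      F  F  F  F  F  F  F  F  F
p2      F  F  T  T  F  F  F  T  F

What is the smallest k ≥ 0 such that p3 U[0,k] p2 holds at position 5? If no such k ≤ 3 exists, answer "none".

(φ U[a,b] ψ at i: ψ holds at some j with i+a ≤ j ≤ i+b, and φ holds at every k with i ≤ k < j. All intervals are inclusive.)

Need earliest j ≥ 5 with p2, and p3 at every k in [5,j-1].
  j=5: rhs fails.
  j=6: rhs fails.
  j=7: rhs holds; lhs holds on [5,6]. k = 2.

2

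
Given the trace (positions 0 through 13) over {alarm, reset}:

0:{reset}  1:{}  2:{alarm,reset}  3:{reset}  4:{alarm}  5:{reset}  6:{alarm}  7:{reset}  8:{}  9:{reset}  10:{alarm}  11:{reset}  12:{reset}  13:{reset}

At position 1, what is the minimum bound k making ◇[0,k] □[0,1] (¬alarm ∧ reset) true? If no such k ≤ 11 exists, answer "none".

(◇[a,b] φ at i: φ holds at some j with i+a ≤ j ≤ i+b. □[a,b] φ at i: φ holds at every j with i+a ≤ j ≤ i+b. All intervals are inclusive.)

Scan j = 1,2,… for □[0,1] (¬alarm ∧ reset):
  j=1: fails
  j=2: fails
  j=3: fails
  j=4: fails
  j=5: fails
  j=6: fails
  j=7: fails
  j=8: fails
  j=9: fails
  j=10: fails
  j=11: holds
First hit at j=11, so smallest k = 11-1 = 10.

10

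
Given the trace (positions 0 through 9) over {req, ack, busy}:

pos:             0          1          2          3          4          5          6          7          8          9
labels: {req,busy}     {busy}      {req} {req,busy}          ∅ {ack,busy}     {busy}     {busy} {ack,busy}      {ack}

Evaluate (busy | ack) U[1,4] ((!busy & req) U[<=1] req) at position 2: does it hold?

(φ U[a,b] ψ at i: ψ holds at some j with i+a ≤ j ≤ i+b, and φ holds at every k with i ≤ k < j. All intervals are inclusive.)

False

Need some j in [3,6] with ((!busy & req) U[<=1] req), and (busy | ack) at every k in [2,j-1].
  j=3: ((!busy & req) U[<=1] req) holds, but (busy | ack) fails at k=2 → not this j.
  j=4: ((!busy & req) U[<=1] req) — fails.
  j=5: ((!busy & req) U[<=1] req) — fails.
  j=6: ((!busy & req) U[<=1] req) — fails.
No j in the window works → until fails.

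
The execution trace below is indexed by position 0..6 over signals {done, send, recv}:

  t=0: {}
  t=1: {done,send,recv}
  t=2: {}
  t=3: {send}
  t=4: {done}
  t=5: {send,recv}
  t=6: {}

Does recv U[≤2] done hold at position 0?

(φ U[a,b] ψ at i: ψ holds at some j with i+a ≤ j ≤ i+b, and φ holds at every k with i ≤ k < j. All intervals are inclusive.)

Does not hold

Need some j in [0,2] with done, and recv at every k in [0,j-1].
  j=0: done false.
  j=1: done holds, but recv fails at k=0 → not this j.
  j=2: done false.
No j in the window works → until fails.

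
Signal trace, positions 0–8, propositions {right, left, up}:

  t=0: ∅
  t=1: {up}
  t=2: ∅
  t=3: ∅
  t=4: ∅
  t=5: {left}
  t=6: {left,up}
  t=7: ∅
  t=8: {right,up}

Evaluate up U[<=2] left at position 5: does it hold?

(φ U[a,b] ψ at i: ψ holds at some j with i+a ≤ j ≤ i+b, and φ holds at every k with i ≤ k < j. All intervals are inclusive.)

True

Need some j in [5,7] with left, and up at every k in [5,j-1].
  j=5: left holds; no prefix to check → satisfied.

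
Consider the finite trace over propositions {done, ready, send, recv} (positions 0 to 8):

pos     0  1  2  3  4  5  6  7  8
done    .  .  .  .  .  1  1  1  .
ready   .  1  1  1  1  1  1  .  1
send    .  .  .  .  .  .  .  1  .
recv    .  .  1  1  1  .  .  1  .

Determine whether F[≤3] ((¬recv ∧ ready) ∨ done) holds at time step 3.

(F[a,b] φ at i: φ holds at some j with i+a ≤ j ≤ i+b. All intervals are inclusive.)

Check ((¬recv ∧ ready) ∨ done) at each j in [3,6]:
  j=3: false
  j=4: false
  j=5: true
  j=6: true
Found at j=5 → formula holds.

Holds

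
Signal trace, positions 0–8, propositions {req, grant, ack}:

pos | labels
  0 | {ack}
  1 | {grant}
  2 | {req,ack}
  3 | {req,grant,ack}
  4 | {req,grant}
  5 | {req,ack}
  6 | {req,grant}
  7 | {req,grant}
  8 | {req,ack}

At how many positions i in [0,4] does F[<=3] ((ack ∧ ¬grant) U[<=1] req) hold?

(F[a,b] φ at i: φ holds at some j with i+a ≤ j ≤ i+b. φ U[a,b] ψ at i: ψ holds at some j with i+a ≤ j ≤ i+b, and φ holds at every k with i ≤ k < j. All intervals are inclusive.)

Evaluate at each i in [0,4]:
  i=0: ✓ (witness j=2)
  i=1: ✓ (witness j=2)
  i=2: ✓ (witness j=2)
  i=3: ✓ (witness j=3)
  i=4: ✓ (witness j=4)
Positions where it holds: {0, 1, 2, 3, 4} → 5.

5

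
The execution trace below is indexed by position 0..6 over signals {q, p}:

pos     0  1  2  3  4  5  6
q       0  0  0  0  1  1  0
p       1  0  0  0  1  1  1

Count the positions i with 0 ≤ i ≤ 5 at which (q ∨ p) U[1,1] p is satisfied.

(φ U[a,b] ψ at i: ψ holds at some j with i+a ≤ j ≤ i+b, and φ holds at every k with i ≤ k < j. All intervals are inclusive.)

Evaluate at each i in [0,5]:
  i=0: ✗ (no rhs in [1,1])
  i=1: ✗ (no rhs in [2,2])
  i=2: ✗ (no rhs in [3,3])
  i=3: ✗ (lhs fails at k=3 before rhs at j=4)
  i=4: ✓ (rhs at j=5; lhs holds on [4,4])
  i=5: ✓ (rhs at j=6; lhs holds on [5,5])
Positions where it holds: {4, 5} → 2.

2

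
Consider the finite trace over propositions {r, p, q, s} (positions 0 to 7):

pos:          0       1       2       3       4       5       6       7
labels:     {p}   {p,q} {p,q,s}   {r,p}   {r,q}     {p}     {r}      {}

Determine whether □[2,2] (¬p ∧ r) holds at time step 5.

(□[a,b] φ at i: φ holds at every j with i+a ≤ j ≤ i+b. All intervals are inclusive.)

Does not hold

Check (¬p ∧ r) at every j in [7,7]:
  j=7: false
Fails at j=7 → formula fails.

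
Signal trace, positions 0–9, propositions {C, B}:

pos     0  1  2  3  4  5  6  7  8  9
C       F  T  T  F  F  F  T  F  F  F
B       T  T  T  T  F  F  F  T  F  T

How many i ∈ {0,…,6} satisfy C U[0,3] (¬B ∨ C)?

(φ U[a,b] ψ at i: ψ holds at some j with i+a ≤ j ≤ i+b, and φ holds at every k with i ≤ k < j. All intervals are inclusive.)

5

Evaluate at each i in [0,6]:
  i=0: ✗ (lhs fails at k=0 before rhs at j=1)
  i=1: ✓ (rhs at j=1)
  i=2: ✓ (rhs at j=2)
  i=3: ✗ (lhs fails at k=3 before rhs at j=4)
  i=4: ✓ (rhs at j=4)
  i=5: ✓ (rhs at j=5)
  i=6: ✓ (rhs at j=6)
Positions where it holds: {1, 2, 4, 5, 6} → 5.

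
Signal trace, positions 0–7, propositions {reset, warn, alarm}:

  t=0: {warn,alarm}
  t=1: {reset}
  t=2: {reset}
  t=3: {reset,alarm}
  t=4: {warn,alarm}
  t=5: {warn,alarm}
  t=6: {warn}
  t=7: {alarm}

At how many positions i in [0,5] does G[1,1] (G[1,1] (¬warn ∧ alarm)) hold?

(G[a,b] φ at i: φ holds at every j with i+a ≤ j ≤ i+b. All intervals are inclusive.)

2

Evaluate at each i in [0,5]:
  i=0: ✗ (fails at j=1)
  i=1: ✓ (all of [2,2])
  i=2: ✗ (fails at j=3)
  i=3: ✗ (fails at j=4)
  i=4: ✗ (fails at j=5)
  i=5: ✓ (all of [6,6])
Positions where it holds: {1, 5} → 2.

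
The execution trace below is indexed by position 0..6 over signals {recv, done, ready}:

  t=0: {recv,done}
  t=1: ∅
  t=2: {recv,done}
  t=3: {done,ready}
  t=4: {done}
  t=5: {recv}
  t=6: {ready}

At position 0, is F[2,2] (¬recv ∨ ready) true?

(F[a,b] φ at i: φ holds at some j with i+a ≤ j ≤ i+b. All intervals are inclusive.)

Check (¬recv ∨ ready) at each j in [2,2]:
  j=2: false
No position in the window satisfies it → formula fails.

Does not hold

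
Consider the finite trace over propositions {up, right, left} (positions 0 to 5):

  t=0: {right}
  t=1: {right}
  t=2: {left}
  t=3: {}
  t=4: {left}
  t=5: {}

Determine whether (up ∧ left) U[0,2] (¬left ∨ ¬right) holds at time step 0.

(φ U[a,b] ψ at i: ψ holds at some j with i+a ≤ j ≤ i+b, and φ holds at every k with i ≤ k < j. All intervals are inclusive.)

Need some j in [0,2] with (¬left ∨ ¬right), and (up ∧ left) at every k in [0,j-1].
  j=0: (¬left ∨ ¬right) holds; no prefix to check → satisfied.

Yes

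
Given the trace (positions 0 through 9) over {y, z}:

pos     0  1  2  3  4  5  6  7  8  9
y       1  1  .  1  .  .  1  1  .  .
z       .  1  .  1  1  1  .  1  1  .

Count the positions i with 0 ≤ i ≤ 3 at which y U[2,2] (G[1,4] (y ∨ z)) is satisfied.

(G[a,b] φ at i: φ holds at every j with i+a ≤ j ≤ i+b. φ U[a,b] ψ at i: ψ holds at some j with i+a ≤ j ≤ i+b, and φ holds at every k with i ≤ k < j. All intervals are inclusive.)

Evaluate at each i in [0,3]:
  i=0: ✓ (rhs at j=2; lhs holds on [0,1])
  i=1: ✗ (lhs fails at k=2 before rhs at j=3)
  i=2: ✗ (lhs fails at k=2 before rhs at j=4)
  i=3: ✗ (no rhs in [5,5])
Positions where it holds: {0} → 1.

1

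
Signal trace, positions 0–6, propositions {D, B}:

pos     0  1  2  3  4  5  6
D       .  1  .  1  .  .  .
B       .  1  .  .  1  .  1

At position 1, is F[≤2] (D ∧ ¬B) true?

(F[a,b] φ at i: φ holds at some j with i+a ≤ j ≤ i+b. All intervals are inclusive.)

Check (D ∧ ¬B) at each j in [1,3]:
  j=1: false
  j=2: false
  j=3: true
Found at j=3 → formula holds.

True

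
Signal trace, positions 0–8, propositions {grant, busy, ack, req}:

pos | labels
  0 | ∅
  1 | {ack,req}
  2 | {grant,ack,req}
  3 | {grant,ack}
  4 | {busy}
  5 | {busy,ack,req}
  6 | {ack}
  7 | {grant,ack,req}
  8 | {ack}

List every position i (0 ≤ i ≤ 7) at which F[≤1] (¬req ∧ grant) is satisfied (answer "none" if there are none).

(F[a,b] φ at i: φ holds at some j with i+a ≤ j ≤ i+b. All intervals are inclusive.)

2, 3

Evaluate at each i in [0,7]:
  i=0: ✗ (none in [0,1])
  i=1: ✗ (none in [1,2])
  i=2: ✓ (witness j=3)
  i=3: ✓ (witness j=3)
  i=4: ✗ (none in [4,5])
  i=5: ✗ (none in [5,6])
  i=6: ✗ (none in [6,7])
  i=7: ✗ (none in [7,8])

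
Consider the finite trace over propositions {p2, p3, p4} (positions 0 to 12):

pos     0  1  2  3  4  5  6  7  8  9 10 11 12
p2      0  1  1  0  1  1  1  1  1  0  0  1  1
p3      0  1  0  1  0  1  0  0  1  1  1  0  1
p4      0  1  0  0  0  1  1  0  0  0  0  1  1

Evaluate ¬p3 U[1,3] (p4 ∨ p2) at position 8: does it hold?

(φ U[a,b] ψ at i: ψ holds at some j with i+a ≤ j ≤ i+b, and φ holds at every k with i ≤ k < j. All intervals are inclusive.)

Need some j in [9,11] with (p4 ∨ p2), and ¬p3 at every k in [8,j-1].
  j=9: (p4 ∨ p2) false.
  j=10: (p4 ∨ p2) false.
  j=11: (p4 ∨ p2) holds, but ¬p3 fails at k=8 → not this j.
No j in the window works → until fails.

False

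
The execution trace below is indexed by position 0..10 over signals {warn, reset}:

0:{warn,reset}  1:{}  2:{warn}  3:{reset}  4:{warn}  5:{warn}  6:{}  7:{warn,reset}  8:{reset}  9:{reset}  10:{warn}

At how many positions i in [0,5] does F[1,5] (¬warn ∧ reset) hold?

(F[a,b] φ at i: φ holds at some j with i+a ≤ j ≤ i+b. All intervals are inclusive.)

6

Evaluate at each i in [0,5]:
  i=0: ✓ (witness j=3)
  i=1: ✓ (witness j=3)
  i=2: ✓ (witness j=3)
  i=3: ✓ (witness j=8)
  i=4: ✓ (witness j=8)
  i=5: ✓ (witness j=8)
Positions where it holds: {0, 1, 2, 3, 4, 5} → 6.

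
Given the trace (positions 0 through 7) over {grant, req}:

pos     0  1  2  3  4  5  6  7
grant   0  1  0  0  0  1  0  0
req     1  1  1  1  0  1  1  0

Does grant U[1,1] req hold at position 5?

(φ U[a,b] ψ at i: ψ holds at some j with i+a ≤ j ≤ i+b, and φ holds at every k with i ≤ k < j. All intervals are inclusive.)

Need some j in [6,6] with req, and grant at every k in [5,j-1].
  j=6: req holds; grant holds at every k in [5,5] → satisfied.

Holds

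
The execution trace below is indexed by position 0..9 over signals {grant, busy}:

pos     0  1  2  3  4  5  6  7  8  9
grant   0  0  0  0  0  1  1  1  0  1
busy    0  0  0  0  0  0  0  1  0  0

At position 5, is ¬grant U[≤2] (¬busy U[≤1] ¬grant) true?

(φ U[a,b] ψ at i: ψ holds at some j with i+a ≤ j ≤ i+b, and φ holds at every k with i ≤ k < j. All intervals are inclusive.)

Need some j in [5,7] with (¬busy U[≤1] ¬grant), and ¬grant at every k in [5,j-1].
  j=5: (¬busy U[≤1] ¬grant) — fails.
  j=6: (¬busy U[≤1] ¬grant) — fails.
  j=7: (¬busy U[≤1] ¬grant) — fails.
No j in the window works → until fails.

Does not hold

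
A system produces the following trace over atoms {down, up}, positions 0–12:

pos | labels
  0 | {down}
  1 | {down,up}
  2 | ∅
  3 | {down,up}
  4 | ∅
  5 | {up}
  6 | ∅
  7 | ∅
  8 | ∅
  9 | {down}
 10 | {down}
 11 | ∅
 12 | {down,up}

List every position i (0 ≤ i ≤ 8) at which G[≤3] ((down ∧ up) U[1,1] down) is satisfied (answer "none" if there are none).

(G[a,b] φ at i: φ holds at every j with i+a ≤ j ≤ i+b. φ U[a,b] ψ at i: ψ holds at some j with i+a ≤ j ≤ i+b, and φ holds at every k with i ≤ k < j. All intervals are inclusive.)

none

Evaluate at each i in [0,8]:
  i=0: ✗ (fails at j=0)
  i=1: ✗ (fails at j=1)
  i=2: ✗ (fails at j=2)
  i=3: ✗ (fails at j=3)
  i=4: ✗ (fails at j=4)
  i=5: ✗ (fails at j=5)
  i=6: ✗ (fails at j=6)
  i=7: ✗ (fails at j=7)
  i=8: ✗ (fails at j=8)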